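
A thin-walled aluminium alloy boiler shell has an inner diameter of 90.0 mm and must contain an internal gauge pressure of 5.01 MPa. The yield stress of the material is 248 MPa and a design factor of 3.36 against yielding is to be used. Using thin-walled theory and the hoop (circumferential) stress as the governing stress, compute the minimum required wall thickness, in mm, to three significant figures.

t = 3.05 mm

σ_allow = 248/3.36 = 73.81 MPa.
Hoop stress σ_h = pD/(2t), so t = pD/(2σ_allow) = 5.01×90.0/(2×73.81) = 3.054 mm.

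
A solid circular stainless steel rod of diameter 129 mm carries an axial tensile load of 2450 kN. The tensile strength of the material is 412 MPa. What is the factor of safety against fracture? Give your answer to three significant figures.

n = 2.20

A = πd²/4 = 13070 mm².
σ = F/A = 2450000/13070 = 187.5 MPa.
n = 412/187.5 = 2.198.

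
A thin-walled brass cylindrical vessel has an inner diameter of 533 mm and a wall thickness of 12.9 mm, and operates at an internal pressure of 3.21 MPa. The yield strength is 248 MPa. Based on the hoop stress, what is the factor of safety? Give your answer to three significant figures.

n = 3.74

σ_h = pD/(2t) = 3.21×533/(2×12.9) = 66.32 MPa.
n = 248/66.32 = 3.740.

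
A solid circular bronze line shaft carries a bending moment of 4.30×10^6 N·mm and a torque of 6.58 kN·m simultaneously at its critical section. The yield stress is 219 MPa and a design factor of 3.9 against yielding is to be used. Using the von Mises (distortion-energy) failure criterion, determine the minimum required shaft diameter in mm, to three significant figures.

d = 109 mm

σ_allow = σ_y/n = 219/3.9 = 56.15 MPa.
For a solid shaft σ_b = 32M/(πd³) and τ = 16T/(πd³), so the von Mises stress is σ' = (16/πd³)·√(4M²+3T²).
√(4M²+3T²) = √(4×(4.300×10^6)² + 3×(6.580×10^6)²) = 1.428×10^7 N·mm.
d³ = 16×1.428×10^7/(π×56.15) = 1.295×10^6 mm³.
d = 109.0 mm.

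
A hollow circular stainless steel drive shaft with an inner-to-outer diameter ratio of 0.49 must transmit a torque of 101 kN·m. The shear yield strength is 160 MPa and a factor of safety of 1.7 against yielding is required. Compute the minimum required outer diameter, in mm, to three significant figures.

τ_allow = 160/1.7 = 94.12 MPa.
For a hollow shaft τ = 16T/[πd_o³(1−k⁴)] with k = 0.49, so 1−k⁴ = 0.9424.
d_o³ = 16T/[π τ_allow (1−k⁴)] = 16×1.0100×10^8/(π×94.12×0.9424) = 5.800×10^6 mm³.
d_o = 179.7 mm.

d_o = 180 mm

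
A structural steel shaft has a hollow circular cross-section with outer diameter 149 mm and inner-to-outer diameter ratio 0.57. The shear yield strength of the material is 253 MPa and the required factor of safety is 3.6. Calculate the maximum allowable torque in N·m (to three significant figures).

τ_allow = 253/3.6 = 70.28 MPa.
For a hollow shaft T_allow = τ_allow·πd_o³(1−k⁴)/16 with 1−k⁴ = 0.8944, so πd_o³(1−k⁴)/16 = 581000 mm³.
T_allow = 70.28×581000 = 4.083×10^7 N·mm = 40830 N·m.

T_allow = 40800 N·m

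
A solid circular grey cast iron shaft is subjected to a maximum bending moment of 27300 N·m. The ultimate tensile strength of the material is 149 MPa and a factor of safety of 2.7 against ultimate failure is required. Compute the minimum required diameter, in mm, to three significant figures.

d = 171 mm

σ_allow = 149/2.7 = 55.19 MPa.
For a solid circular section σ = 32M/(πd³), so d³ = 32M/(π σ_allow) = 32×2.7300×10^7/(π×55.19) = 5.039×10^6 mm³.
d = 171.4 mm.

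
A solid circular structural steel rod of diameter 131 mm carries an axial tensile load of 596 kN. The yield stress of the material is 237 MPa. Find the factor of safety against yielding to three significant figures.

n = 5.36

A = πd²/4 = 13480 mm².
σ = F/A = 596000/13480 = 44.22 MPa.
n = 237/44.22 = 5.360.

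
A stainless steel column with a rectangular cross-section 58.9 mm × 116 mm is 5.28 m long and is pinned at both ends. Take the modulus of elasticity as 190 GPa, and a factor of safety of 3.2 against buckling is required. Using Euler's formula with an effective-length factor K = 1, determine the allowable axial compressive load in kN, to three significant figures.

P_allow = 41.5 kN

Buckling occurs about the weak axis: I_min = h·b³/12 = 116×58.9³/12 = 1.975×10^6 mm⁴ (b = 58.9 mm is the smaller dimension).
Effective length L_e = KL = 1×5.28 m = 5280 mm.
Euler critical load P_cr = π²EI/L_e² = π²×190000×1.975×10^6/5280² = 132900 N.
P_allow = P_cr/n = 132900/3.2 = 41520 N.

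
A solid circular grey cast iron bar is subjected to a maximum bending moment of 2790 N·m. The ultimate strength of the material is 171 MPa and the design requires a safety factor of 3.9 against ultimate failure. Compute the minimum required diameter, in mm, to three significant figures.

σ_allow = 171/3.9 = 43.85 MPa.
For a solid circular section σ = 32M/(πd³), so d³ = 32M/(π σ_allow) = 32×2790000/(π×43.85) = 648100 mm³.
d = 86.54 mm.

d = 86.5 mm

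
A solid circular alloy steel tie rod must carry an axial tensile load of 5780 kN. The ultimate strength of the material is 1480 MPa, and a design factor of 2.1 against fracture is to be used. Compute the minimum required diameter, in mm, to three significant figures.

d = 102 mm

Allowable stress σ_allow = 1480/2.1 = 704.8 MPa.
Required area A = F/σ_allow = 5780000/704.8 = 8201 mm².
A = πd²/4 → d = √(4A/π) = 102.2 mm.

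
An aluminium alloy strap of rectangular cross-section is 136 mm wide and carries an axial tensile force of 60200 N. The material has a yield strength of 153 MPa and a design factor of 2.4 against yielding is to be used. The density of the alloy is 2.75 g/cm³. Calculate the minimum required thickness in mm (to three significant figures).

t = 6.94 mm

σ_allow = 153/2.4 = 63.75 MPa.
Required area A = F/σ_allow = 60200/63.75 = 944.3 mm².
t = A/w = 944.3/136 = 6.943 mm.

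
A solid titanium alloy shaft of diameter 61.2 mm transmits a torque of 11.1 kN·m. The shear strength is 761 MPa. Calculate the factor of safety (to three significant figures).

n = 3.09

τ = 16T/(πd³) = 16×1.1100×10^7/(π×61.2³) = 246.6 MPa.
n = τ_limit/τ = 761/246.6 = 3.086.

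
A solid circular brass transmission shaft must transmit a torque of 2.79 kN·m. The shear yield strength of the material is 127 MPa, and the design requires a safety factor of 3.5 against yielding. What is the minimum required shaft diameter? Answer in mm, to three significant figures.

Allowable shear stress τ_allow = 127/3.5 = 36.29 MPa.
For a solid shaft τ = 16T/(πd³), so d³ = 16T/(π τ_allow) = 16×2790000/(π×36.29) = 391600 mm³.
d = (391600)^(1/3) = 73.16 mm.

d = 73.2 mm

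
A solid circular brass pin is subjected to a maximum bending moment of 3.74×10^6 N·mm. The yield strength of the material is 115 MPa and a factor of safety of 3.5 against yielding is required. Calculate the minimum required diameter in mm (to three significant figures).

σ_allow = 115/3.5 = 32.86 MPa.
For a solid circular section σ = 32M/(πd³), so d³ = 32M/(π σ_allow) = 32×3740000/(π×32.86) = 1.159×10^6 mm³.
d = 105.1 mm.

d = 105 mm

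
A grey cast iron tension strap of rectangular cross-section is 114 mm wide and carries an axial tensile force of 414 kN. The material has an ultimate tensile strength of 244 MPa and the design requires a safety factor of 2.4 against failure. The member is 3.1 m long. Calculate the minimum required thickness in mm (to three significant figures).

σ_allow = 244/2.4 = 101.7 MPa.
Required area A = F/σ_allow = 414000/101.7 = 4072 mm².
t = A/w = 4072/114 = 35.72 mm.

t = 35.7 mm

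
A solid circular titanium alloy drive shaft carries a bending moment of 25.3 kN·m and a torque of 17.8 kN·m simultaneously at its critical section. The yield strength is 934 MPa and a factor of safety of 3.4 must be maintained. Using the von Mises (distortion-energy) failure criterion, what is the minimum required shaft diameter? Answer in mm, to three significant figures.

d = 103 mm

σ_allow = σ_y/n = 934/3.4 = 274.7 MPa.
For a solid shaft σ_b = 32M/(πd³) and τ = 16T/(πd³), so the von Mises stress is σ' = (16/πd³)·√(4M²+3T²).
√(4M²+3T²) = √(4×(2.530×10^7)² + 3×(1.780×10^7)²) = 5.925×10^7 N·mm.
d³ = 16×5.925×10^7/(π×274.7) = 1.099×10^6 mm³.
d = 103.2 mm.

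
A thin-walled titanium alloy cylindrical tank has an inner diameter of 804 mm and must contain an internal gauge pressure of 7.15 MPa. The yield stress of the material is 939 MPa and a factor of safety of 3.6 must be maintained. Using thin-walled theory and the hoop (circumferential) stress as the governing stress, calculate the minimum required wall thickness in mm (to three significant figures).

t = 11.0 mm

σ_allow = 939/3.6 = 260.8 MPa.
Hoop stress σ_h = pD/(2t), so t = pD/(2σ_allow) = 7.15×804/(2×260.8) = 11.02 mm.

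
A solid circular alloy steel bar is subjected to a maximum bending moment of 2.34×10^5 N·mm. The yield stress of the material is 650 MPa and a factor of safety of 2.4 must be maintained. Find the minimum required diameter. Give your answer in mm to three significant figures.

σ_allow = 650/2.4 = 270.8 MPa.
For a solid circular section σ = 32M/(πd³), so d³ = 32M/(π σ_allow) = 32×234000/(π×270.8) = 8801 mm³.
d = 20.65 mm.

d = 20.6 mm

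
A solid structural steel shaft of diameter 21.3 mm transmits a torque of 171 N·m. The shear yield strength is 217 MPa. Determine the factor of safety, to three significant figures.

τ = 16T/(πd³) = 16×171000/(π×21.3³) = 90.12 MPa.
n = τ_limit/τ = 217/90.12 = 2.408.

n = 2.41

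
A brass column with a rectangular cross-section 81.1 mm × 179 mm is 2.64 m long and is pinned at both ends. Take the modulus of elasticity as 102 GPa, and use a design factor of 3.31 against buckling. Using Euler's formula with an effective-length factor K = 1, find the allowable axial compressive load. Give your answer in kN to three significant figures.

P_allow = 347 kN

Buckling occurs about the weak axis: I_min = h·b³/12 = 179×81.1³/12 = 7.957×10^6 mm⁴ (b = 81.1 mm is the smaller dimension).
Effective length L_e = KL = 1×2.64 m = 2640 mm.
Euler critical load P_cr = π²EI/L_e² = π²×102000×7.957×10^6/2640² = 1.149×10^6 N.
P_allow = P_cr/n = 1.149×10^6/3.31 = 347200 N.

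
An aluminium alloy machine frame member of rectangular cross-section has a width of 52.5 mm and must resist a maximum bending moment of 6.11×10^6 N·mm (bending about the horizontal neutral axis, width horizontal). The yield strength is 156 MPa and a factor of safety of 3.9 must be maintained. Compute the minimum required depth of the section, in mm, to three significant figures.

h = 132 mm

σ_allow = 156/3.9 = 40.00 MPa.
For a rectangular section σ = 6M/(bh²), so h² = 6M/(b σ_allow) = 6×6110000/(52.5×40.00) = 17460 mm².
h = 132.1 mm.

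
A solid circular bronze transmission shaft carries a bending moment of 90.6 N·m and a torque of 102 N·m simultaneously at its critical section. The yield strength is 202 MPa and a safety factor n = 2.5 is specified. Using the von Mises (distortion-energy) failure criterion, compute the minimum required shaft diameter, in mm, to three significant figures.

σ_allow = σ_y/n = 202/2.5 = 80.80 MPa.
For a solid shaft σ_b = 32M/(πd³) and τ = 16T/(πd³), so the von Mises stress is σ' = (16/πd³)·√(4M²+3T²).
√(4M²+3T²) = √(4×(90600)² + 3×(102000)²) = 253100 N·mm.
d³ = 16×253100/(π×80.80) = 15950 mm³.
d = 25.17 mm.

d = 25.2 mm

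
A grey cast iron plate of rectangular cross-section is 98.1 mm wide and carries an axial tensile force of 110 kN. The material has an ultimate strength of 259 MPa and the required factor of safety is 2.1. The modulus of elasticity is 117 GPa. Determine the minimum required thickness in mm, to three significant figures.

σ_allow = 259/2.1 = 123.3 MPa.
Required area A = F/σ_allow = 110000/123.3 = 891.9 mm².
t = A/w = 891.9/98.1 = 9.092 mm.

t = 9.09 mm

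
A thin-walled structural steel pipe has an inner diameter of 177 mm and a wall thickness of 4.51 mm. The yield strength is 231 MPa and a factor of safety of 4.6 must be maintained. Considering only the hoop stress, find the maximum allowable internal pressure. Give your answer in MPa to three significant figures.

σ_allow = 231/4.6 = 50.22 MPa.
σ_h = pD/(2t) → p_allow = 2σ_allow t/D = 2×50.22×4.51/177 = 2.559 MPa.

p_allow = 2.56 MPa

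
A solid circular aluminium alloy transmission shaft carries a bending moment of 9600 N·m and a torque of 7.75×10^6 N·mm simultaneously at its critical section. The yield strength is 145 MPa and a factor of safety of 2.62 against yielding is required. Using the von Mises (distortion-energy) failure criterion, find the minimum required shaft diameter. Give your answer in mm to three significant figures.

σ_allow = σ_y/n = 145/2.62 = 55.34 MPa.
For a solid shaft σ_b = 32M/(πd³) and τ = 16T/(πd³), so the von Mises stress is σ' = (16/πd³)·√(4M²+3T²).
√(4M²+3T²) = √(4×(9.600×10^6)² + 3×(7.750×10^6)²) = 2.343×10^7 N·mm.
d³ = 16×2.343×10^7/(π×55.34) = 2.156×10^6 mm³.
d = 129.2 mm.

d = 129 mm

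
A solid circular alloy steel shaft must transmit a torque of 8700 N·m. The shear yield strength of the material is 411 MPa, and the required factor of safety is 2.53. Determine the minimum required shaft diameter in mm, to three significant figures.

Allowable shear stress τ_allow = 411/2.53 = 162.5 MPa.
For a solid shaft τ = 16T/(πd³), so d³ = 16T/(π τ_allow) = 16×8700000/(π×162.5) = 272800 mm³.
d = (272800)^(1/3) = 64.85 mm.

d = 64.9 mm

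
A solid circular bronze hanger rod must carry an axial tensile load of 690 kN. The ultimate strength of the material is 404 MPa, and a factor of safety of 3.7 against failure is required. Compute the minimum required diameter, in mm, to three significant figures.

Allowable stress σ_allow = 404/3.7 = 109.2 MPa.
Required area A = F/σ_allow = 690000/109.2 = 6319 mm².
A = πd²/4 → d = √(4A/π) = 89.70 mm.

d = 89.7 mm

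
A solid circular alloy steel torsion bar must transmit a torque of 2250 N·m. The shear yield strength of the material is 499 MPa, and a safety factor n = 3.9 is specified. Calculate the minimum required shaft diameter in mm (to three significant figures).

Allowable shear stress τ_allow = 499/3.9 = 127.9 MPa.
For a solid shaft τ = 16T/(πd³), so d³ = 16T/(π τ_allow) = 16×2250000/(π×127.9) = 89560 mm³.
d = (89560)^(1/3) = 44.74 mm.

d = 44.7 mm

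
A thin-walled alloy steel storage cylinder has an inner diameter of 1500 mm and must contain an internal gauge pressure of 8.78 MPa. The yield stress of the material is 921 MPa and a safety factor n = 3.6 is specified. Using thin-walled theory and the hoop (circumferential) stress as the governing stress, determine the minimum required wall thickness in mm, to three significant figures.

t = 25.7 mm

σ_allow = 921/3.6 = 255.8 MPa.
Hoop stress σ_h = pD/(2t), so t = pD/(2σ_allow) = 8.78×1500/(2×255.8) = 25.74 mm.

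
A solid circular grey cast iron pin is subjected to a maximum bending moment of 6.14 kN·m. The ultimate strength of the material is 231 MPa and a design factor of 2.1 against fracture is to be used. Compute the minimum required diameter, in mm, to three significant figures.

d = 82.8 mm

σ_allow = 231/2.1 = 110.0 MPa.
For a solid circular section σ = 32M/(πd³), so d³ = 32M/(π σ_allow) = 32×6140000/(π×110.0) = 568600 mm³.
d = 82.84 mm.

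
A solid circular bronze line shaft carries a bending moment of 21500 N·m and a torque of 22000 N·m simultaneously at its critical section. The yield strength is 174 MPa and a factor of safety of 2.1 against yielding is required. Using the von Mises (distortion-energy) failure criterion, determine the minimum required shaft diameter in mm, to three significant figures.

d = 152 mm

σ_allow = σ_y/n = 174/2.1 = 82.86 MPa.
For a solid shaft σ_b = 32M/(πd³) and τ = 16T/(πd³), so the von Mises stress is σ' = (16/πd³)·√(4M²+3T²).
√(4M²+3T²) = √(4×(2.150×10^7)² + 3×(2.200×10^7)²) = 5.745×10^7 N·mm.
d³ = 16×5.745×10^7/(π×82.86) = 3.532×10^6 mm³.
d = 152.3 mm.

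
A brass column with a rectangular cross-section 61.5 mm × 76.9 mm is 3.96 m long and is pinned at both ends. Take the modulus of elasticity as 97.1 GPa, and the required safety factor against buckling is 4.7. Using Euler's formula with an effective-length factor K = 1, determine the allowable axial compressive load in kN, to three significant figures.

Buckling occurs about the weak axis: I_min = h·b³/12 = 76.9×61.5³/12 = 1.491×10^6 mm⁴ (b = 61.5 mm is the smaller dimension).
Effective length L_e = KL = 1×3.96 m = 3960 mm.
Euler critical load P_cr = π²EI/L_e² = π²×97100×1.491×10^6/3960² = 91100 N.
P_allow = P_cr/n = 91100/4.7 = 19380 N.

P_allow = 19.4 kN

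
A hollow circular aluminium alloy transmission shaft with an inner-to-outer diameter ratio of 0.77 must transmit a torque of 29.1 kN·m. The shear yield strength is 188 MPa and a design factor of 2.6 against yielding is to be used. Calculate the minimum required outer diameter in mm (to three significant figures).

d_o = 147 mm

τ_allow = 188/2.6 = 72.31 MPa.
For a hollow shaft τ = 16T/[πd_o³(1−k⁴)] with k = 0.77, so 1−k⁴ = 0.6485.
d_o³ = 16T/[π τ_allow (1−k⁴)] = 16×2.9100×10^7/(π×72.31×0.6485) = 3.161×10^6 mm³.
d_o = 146.8 mm.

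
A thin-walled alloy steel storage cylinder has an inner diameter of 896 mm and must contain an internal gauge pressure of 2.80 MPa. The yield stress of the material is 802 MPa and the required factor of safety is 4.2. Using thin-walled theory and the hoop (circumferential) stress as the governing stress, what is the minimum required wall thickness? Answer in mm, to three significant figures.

t = 6.57 mm

σ_allow = 802/4.2 = 191.0 MPa.
Hoop stress σ_h = pD/(2t), so t = pD/(2σ_allow) = 2.80×896/(2×191.0) = 6.569 mm.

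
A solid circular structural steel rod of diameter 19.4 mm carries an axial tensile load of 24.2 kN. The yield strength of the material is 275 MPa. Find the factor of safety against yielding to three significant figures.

A = πd²/4 = 295.6 mm².
σ = F/A = 24200/295.6 = 81.87 MPa.
n = 275/81.87 = 3.359.

n = 3.36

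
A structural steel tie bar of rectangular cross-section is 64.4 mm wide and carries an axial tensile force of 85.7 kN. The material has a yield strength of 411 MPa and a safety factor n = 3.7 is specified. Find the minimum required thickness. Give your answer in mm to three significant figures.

t = 12.0 mm

σ_allow = 411/3.7 = 111.1 MPa.
Required area A = F/σ_allow = 85700/111.1 = 771.5 mm².
t = A/w = 771.5/64.4 = 11.98 mm.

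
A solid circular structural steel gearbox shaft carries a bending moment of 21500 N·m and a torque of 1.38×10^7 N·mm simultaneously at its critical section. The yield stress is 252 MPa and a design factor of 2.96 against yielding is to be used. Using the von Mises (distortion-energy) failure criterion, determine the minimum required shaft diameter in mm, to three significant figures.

σ_allow = σ_y/n = 252/2.96 = 85.14 MPa.
For a solid shaft σ_b = 32M/(πd³) and τ = 16T/(πd³), so the von Mises stress is σ' = (16/πd³)·√(4M²+3T²).
√(4M²+3T²) = √(4×(2.150×10^7)² + 3×(1.380×10^7)²) = 4.920×10^7 N·mm.
d³ = 16×4.920×10^7/(π×85.14) = 2.943×10^6 mm³.
d = 143.3 mm.

d = 143 mm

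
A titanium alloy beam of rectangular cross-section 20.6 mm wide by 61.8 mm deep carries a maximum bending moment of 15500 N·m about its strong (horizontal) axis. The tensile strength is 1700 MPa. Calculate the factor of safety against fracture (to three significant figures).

n = 1.44

Section modulus S = bh²/6 = 20.6×61.8²/6 = 13110 mm³.
σ = M/S = 1.5500×10^7/13110 = 1182 MPa.
n = 1700/1182 = 1.438.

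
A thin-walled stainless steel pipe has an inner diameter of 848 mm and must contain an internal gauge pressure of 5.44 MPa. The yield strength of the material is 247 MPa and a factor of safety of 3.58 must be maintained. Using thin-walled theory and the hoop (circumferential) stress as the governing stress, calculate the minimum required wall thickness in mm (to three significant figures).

σ_allow = 247/3.58 = 68.99 MPa.
Hoop stress σ_h = pD/(2t), so t = pD/(2σ_allow) = 5.44×848/(2×68.99) = 33.43 mm.

t = 33.4 mm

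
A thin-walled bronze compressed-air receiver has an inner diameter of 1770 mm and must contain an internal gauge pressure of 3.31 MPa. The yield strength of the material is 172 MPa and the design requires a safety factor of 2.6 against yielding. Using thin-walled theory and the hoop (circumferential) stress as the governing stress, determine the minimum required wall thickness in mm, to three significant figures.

σ_allow = 172/2.6 = 66.15 MPa.
Hoop stress σ_h = pD/(2t), so t = pD/(2σ_allow) = 3.31×1770/(2×66.15) = 44.28 mm.

t = 44.3 mm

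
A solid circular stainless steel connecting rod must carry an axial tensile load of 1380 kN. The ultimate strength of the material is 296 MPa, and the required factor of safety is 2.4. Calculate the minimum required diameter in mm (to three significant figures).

d = 119 mm

Allowable stress σ_allow = 296/2.4 = 123.3 MPa.
Required area A = F/σ_allow = 1380000/123.3 = 11190 mm².
A = πd²/4 → d = √(4A/π) = 119.4 mm.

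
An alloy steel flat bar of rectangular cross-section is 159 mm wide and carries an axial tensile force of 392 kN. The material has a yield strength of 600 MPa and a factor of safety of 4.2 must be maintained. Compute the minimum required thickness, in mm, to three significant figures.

σ_allow = 600/4.2 = 142.9 MPa.
Required area A = F/σ_allow = 392000/142.9 = 2744 mm².
t = A/w = 2744/159 = 17.26 mm.

t = 17.3 mm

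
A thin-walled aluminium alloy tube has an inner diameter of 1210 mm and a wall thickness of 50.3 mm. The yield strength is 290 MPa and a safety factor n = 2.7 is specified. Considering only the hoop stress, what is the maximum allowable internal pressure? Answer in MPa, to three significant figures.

p_allow = 8.93 MPa

σ_allow = 290/2.7 = 107.4 MPa.
σ_h = pD/(2t) → p_allow = 2σ_allow t/D = 2×107.4×50.3/1210 = 8.930 MPa.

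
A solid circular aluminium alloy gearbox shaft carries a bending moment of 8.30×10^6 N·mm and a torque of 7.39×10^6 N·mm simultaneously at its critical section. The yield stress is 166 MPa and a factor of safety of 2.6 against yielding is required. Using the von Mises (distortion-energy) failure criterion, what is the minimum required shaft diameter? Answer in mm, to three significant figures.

d = 119 mm

σ_allow = σ_y/n = 166/2.6 = 63.85 MPa.
For a solid shaft σ_b = 32M/(πd³) and τ = 16T/(πd³), so the von Mises stress is σ' = (16/πd³)·√(4M²+3T²).
√(4M²+3T²) = √(4×(8.300×10^6)² + 3×(7.390×10^6)²) = 2.096×10^7 N·mm.
d³ = 16×2.096×10^7/(π×63.85) = 1.672×10^6 mm³.
d = 118.7 mm.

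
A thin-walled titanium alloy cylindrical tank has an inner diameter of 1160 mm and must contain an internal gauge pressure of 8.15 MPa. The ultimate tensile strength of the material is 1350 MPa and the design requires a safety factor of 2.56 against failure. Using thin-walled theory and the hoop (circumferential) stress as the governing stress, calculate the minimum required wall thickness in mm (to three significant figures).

σ_allow = 1350/2.56 = 527.3 MPa.
Hoop stress σ_h = pD/(2t), so t = pD/(2σ_allow) = 8.15×1160/(2×527.3) = 8.964 mm.

t = 8.96 mm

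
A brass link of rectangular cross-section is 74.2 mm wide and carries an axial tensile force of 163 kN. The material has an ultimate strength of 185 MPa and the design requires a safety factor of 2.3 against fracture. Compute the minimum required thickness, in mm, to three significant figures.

σ_allow = 185/2.3 = 80.43 MPa.
Required area A = F/σ_allow = 163000/80.43 = 2026 mm².
t = A/w = 2026/74.2 = 27.31 mm.

t = 27.3 mm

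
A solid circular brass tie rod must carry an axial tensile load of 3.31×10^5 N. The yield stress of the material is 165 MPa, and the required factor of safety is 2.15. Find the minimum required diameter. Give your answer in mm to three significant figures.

d = 74.1 mm

Allowable stress σ_allow = 165/2.15 = 76.74 MPa.
Required area A = F/σ_allow = 331000/76.74 = 4313 mm².
A = πd²/4 → d = √(4A/π) = 74.10 mm.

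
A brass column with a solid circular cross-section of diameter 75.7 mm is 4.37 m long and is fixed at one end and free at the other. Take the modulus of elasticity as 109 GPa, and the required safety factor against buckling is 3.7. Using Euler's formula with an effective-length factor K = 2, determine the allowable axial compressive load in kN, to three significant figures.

I = πd⁴/64 = π×75.7⁴/64 = 1.612×10^6 mm⁴.
Effective length L_e = KL = 2×4.37 m = 8740 mm.
Euler critical load P_cr = π²EI/L_e² = π²×109000×1.612×10^6/8740² = 22700 N.
P_allow = P_cr/n = 22700/3.7 = 6136 N.

P_allow = 6.14 kN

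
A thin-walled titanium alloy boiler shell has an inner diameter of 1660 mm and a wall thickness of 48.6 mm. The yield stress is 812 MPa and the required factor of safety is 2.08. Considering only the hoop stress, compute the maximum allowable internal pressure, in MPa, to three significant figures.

p_allow = 22.9 MPa

σ_allow = 812/2.08 = 390.4 MPa.
σ_h = pD/(2t) → p_allow = 2σ_allow t/D = 2×390.4×48.6/1660 = 22.86 MPa.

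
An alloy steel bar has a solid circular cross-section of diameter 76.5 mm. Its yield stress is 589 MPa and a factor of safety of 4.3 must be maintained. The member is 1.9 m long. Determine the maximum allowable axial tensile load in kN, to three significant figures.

σ_allow = 589/4.3 = 137.0 MPa.
A = πd²/4 = π×76.5²/4 = 4596 mm².
F_allow = σ_allow × A = 137.0×4596 = 629600 N.

F_allow = 630 kN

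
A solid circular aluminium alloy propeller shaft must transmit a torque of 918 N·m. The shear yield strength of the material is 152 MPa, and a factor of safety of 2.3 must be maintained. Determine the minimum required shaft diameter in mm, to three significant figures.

Allowable shear stress τ_allow = 152/2.3 = 66.09 MPa.
For a solid shaft τ = 16T/(πd³), so d³ = 16T/(π τ_allow) = 16×918000/(π×66.09) = 70750 mm³.
d = (70750)^(1/3) = 41.36 mm.

d = 41.4 mm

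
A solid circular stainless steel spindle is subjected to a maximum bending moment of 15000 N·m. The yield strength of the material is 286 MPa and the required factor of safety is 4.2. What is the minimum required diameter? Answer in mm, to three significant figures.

σ_allow = 286/4.2 = 68.10 MPa.
For a solid circular section σ = 32M/(πd³), so d³ = 32M/(π σ_allow) = 32×1.5000×10^7/(π×68.10) = 2.244×10^6 mm³.
d = 130.9 mm.

d = 131 mm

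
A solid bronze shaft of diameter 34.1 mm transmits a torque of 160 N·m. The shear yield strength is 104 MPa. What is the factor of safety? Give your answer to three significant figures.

τ = 16T/(πd³) = 16×160000/(π×34.1³) = 20.55 MPa.
n = τ_limit/τ = 104/20.55 = 5.061.

n = 5.06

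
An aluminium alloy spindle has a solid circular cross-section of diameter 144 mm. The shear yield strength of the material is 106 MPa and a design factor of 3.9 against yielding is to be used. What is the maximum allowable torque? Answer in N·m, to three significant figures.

T_allow = 15900 N·m

τ_allow = 106/3.9 = 27.18 MPa.
For a solid shaft T_allow = τ_allow·πd³/16; πd³/16 = π×144³/16 = 586300 mm³.
T_allow = 27.18×586300 = 1.594×10^7 N·mm = 15940 N·m.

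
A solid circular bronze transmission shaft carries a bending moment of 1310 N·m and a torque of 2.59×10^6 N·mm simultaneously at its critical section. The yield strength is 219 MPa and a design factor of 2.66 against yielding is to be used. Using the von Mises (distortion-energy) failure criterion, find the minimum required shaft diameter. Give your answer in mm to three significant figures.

d = 68.5 mm

σ_allow = σ_y/n = 219/2.66 = 82.33 MPa.
For a solid shaft σ_b = 32M/(πd³) and τ = 16T/(πd³), so the von Mises stress is σ' = (16/πd³)·√(4M²+3T²).
√(4M²+3T²) = √(4×(1.310×10^6)² + 3×(2.590×10^6)²) = 5.195×10^6 N·mm.
d³ = 16×5.195×10^6/(π×82.33) = 321400 mm³.
d = 68.50 mm.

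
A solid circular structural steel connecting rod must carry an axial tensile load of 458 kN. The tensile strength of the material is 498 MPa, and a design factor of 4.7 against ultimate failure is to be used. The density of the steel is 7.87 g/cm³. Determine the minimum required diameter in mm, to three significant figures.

d = 74.2 mm

Allowable stress σ_allow = 498/4.7 = 106.0 MPa.
Required area A = F/σ_allow = 458000/106.0 = 4322 mm².
A = πd²/4 → d = √(4A/π) = 74.19 mm.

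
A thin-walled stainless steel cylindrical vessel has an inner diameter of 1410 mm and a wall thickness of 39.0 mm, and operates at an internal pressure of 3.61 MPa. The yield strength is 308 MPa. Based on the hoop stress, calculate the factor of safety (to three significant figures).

n = 4.72

σ_h = pD/(2t) = 3.61×1410/(2×39.0) = 65.26 MPa.
n = 308/65.26 = 4.720.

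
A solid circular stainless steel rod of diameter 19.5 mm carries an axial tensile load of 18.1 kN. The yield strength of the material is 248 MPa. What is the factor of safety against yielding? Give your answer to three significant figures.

n = 4.09

A = πd²/4 = 298.6 mm².
σ = F/A = 18100/298.6 = 60.61 MPa.
n = 248/60.61 = 4.092.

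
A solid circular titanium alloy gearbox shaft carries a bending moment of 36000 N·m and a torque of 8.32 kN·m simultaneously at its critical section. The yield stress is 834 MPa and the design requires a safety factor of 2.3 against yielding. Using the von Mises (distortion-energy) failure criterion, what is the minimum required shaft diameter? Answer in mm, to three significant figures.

d = 101 mm

σ_allow = σ_y/n = 834/2.3 = 362.6 MPa.
For a solid shaft σ_b = 32M/(πd³) and τ = 16T/(πd³), so the von Mises stress is σ' = (16/πd³)·√(4M²+3T²).
√(4M²+3T²) = √(4×(3.600×10^7)² + 3×(8.320×10^6)²) = 7.343×10^7 N·mm.
d³ = 16×7.343×10^7/(π×362.6) = 1.031×10^6 mm³.
d = 101.0 mm.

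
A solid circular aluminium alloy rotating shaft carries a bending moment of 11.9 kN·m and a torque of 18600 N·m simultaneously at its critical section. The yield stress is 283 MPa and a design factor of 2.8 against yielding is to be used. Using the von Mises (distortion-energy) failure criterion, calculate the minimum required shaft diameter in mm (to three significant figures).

σ_allow = σ_y/n = 283/2.8 = 101.1 MPa.
For a solid shaft σ_b = 32M/(πd³) and τ = 16T/(πd³), so the von Mises stress is σ' = (16/πd³)·√(4M²+3T²).
√(4M²+3T²) = √(4×(1.190×10^7)² + 3×(1.860×10^7)²) = 4.005×10^7 N·mm.
d³ = 16×4.005×10^7/(π×101.1) = 2.018×10^6 mm³.
d = 126.4 mm.

d = 126 mm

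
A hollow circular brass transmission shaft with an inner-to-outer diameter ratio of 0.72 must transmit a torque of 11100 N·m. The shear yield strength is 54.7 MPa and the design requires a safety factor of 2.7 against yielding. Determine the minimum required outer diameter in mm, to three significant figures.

d_o = 156 mm

τ_allow = 54.7/2.7 = 20.26 MPa.
For a hollow shaft τ = 16T/[πd_o³(1−k⁴)] with k = 0.72, so 1−k⁴ = 0.7313.
d_o³ = 16T/[π τ_allow (1−k⁴)] = 16×1.1100×10^7/(π×20.26×0.7313) = 3.816×10^6 mm³.
d_o = 156.3 mm.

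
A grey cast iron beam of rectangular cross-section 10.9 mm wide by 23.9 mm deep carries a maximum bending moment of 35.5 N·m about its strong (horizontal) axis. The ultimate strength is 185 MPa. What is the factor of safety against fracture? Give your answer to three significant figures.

n = 5.41

Section modulus S = bh²/6 = 10.9×23.9²/6 = 1038 mm³.
σ = M/S = 35500/1038 = 34.21 MPa.
n = 185/34.21 = 5.408.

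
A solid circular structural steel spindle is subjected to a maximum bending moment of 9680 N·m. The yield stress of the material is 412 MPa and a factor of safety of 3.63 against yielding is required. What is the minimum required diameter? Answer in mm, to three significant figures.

σ_allow = 412/3.63 = 113.5 MPa.
For a solid circular section σ = 32M/(πd³), so d³ = 32M/(π σ_allow) = 32×9680000/(π×113.5) = 868700 mm³.
d = 95.42 mm.

d = 95.4 mm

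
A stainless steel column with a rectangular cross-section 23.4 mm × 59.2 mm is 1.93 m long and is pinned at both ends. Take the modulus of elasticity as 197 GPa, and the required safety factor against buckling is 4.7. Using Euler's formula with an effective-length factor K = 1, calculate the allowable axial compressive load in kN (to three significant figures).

P_allow = 7.02 kN

Buckling occurs about the weak axis: I_min = h·b³/12 = 59.2×23.4³/12 = 63210 mm⁴ (b = 23.4 mm is the smaller dimension).
Effective length L_e = KL = 1×1.93 m = 1930 mm.
Euler critical load P_cr = π²EI/L_e² = π²×197000×63210/1930² = 32990 N.
P_allow = P_cr/n = 32990/4.7 = 7020 N.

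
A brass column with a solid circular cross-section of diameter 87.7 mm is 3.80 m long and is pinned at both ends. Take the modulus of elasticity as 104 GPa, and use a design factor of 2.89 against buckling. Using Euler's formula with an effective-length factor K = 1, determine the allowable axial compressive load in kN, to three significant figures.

P_allow = 71.4 kN

I = πd⁴/64 = π×87.7⁴/64 = 2.904×10^6 mm⁴.
Effective length L_e = KL = 1×3.80 m = 3800 mm.
Euler critical load P_cr = π²EI/L_e² = π²×104000×2.904×10^6/3800² = 206400 N.
P_allow = P_cr/n = 206400/2.89 = 71420 N.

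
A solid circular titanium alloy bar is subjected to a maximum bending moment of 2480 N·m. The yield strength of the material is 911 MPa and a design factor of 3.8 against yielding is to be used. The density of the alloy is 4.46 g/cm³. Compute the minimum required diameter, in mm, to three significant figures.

d = 47.2 mm

σ_allow = 911/3.8 = 239.7 MPa.
For a solid circular section σ = 32M/(πd³), so d³ = 32M/(π σ_allow) = 32×2480000/(π×239.7) = 105400 mm³.
d = 47.23 mm.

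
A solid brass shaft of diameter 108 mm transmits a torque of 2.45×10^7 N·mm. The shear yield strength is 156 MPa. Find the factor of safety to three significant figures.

n = 1.57

τ = 16T/(πd³) = 16×2.4500×10^7/(π×108³) = 99.05 MPa.
n = τ_limit/τ = 156/99.05 = 1.575.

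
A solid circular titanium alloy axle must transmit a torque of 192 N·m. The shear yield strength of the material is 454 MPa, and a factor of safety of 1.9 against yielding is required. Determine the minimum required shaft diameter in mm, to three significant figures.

Allowable shear stress τ_allow = 454/1.9 = 238.9 MPa.
For a solid shaft τ = 16T/(πd³), so d³ = 16T/(π τ_allow) = 16×192000/(π×238.9) = 4092 mm³.
d = (4092)^(1/3) = 16.00 mm.

d = 16.0 mm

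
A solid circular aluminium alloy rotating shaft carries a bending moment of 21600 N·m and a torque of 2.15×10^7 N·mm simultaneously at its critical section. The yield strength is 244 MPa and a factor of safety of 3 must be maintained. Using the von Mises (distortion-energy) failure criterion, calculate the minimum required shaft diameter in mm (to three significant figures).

σ_allow = σ_y/n = 244/3 = 81.33 MPa.
For a solid shaft σ_b = 32M/(πd³) and τ = 16T/(πd³), so the von Mises stress is σ' = (16/πd³)·√(4M²+3T²).
√(4M²+3T²) = √(4×(2.160×10^7)² + 3×(2.150×10^7)²) = 5.703×10^7 N·mm.
d³ = 16×5.703×10^7/(π×81.33) = 3.571×10^6 mm³.
d = 152.9 mm.

d = 153 mm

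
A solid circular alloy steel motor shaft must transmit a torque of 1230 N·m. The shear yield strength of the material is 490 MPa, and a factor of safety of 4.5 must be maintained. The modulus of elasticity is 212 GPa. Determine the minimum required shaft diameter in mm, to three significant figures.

d = 38.6 mm

Allowable shear stress τ_allow = 490/4.5 = 108.9 MPa.
For a solid shaft τ = 16T/(πd³), so d³ = 16T/(π τ_allow) = 16×1230000/(π×108.9) = 57530 mm³.
d = (57530)^(1/3) = 38.60 mm.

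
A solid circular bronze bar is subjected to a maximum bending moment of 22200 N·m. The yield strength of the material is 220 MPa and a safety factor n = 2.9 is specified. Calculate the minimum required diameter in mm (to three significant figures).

d = 144 mm

σ_allow = 220/2.9 = 75.86 MPa.
For a solid circular section σ = 32M/(πd³), so d³ = 32M/(π σ_allow) = 32×2.2200×10^7/(π×75.86) = 2.981×10^6 mm³.
d = 143.9 mm.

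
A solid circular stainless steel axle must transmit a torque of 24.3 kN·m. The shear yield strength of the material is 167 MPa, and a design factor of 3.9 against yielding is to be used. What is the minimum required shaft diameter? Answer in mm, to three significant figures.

d = 142 mm

Allowable shear stress τ_allow = 167/3.9 = 42.82 MPa.
For a solid shaft τ = 16T/(πd³), so d³ = 16T/(π τ_allow) = 16×2.4300×10^7/(π×42.82) = 2.890×10^6 mm³.
d = (2.890×10^6)^(1/3) = 142.4 mm.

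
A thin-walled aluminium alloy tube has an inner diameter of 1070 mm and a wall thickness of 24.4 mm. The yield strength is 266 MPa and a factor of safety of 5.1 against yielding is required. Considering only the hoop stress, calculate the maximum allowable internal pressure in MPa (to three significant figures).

σ_allow = 266/5.1 = 52.16 MPa.
σ_h = pD/(2t) → p_allow = 2σ_allow t/D = 2×52.16×24.4/1070 = 2.379 MPa.

p_allow = 2.38 MPa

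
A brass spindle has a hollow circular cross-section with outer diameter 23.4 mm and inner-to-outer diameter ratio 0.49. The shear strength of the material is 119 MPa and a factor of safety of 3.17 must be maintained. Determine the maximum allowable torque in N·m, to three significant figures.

τ_allow = 119/3.17 = 37.54 MPa.
For a hollow shaft T_allow = τ_allow·πd_o³(1−k⁴)/16 with 1−k⁴ = 0.9424, so πd_o³(1−k⁴)/16 = 2371 mm³.
T_allow = 37.54×2371 = 89000 N·mm = 89.00 N·m.

T_allow = 89.0 N·m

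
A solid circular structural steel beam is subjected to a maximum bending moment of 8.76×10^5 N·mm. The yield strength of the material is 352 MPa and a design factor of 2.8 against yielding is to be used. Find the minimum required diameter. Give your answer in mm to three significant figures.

σ_allow = 352/2.8 = 125.7 MPa.
For a solid circular section σ = 32M/(πd³), so d³ = 32M/(π σ_allow) = 32×876000/(π×125.7) = 70980 mm³.
d = 41.40 mm.

d = 41.4 mm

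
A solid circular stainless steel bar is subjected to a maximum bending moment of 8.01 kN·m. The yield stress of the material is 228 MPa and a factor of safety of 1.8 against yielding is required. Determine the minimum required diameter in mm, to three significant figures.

σ_allow = 228/1.8 = 126.7 MPa.
For a solid circular section σ = 32M/(πd³), so d³ = 32M/(π σ_allow) = 32×8010000/(π×126.7) = 644100 mm³.
d = 86.36 mm.

d = 86.4 mm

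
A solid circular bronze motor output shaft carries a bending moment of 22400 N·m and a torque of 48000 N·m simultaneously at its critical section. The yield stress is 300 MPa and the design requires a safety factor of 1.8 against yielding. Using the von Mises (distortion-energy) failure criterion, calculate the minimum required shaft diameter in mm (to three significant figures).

d = 142 mm

σ_allow = σ_y/n = 300/1.8 = 166.7 MPa.
For a solid shaft σ_b = 32M/(πd³) and τ = 16T/(πd³), so the von Mises stress is σ' = (16/πd³)·√(4M²+3T²).
√(4M²+3T²) = √(4×(2.240×10^7)² + 3×(4.800×10^7)²) = 9.444×10^7 N·mm.
d³ = 16×9.444×10^7/(π×166.7) = 2.886×10^6 mm³.
d = 142.4 mm.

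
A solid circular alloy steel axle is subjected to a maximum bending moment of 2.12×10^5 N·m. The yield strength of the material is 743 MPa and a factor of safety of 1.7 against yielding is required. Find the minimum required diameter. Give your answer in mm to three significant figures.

d = 170 mm

σ_allow = 743/1.7 = 437.1 MPa.
For a solid circular section σ = 32M/(πd³), so d³ = 32M/(π σ_allow) = 32×2.1200×10^8/(π×437.1) = 4.941×10^6 mm³.
d = 170.3 mm.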